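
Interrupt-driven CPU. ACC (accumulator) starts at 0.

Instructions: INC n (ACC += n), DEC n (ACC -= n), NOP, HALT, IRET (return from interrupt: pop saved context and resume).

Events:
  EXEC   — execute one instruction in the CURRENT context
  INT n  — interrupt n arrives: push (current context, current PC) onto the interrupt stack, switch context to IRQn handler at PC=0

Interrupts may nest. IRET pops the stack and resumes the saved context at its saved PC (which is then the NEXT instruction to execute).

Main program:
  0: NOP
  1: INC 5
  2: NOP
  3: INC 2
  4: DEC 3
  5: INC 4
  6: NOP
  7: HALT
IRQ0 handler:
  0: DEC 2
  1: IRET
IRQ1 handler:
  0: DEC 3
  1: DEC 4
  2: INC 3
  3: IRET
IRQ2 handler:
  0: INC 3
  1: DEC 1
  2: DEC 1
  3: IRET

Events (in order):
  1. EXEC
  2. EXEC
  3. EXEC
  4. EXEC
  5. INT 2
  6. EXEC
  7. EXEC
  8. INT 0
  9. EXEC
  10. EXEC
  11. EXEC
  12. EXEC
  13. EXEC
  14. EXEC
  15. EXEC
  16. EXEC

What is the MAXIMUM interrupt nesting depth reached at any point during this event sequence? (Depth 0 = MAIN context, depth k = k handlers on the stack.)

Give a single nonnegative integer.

Event 1 (EXEC): [MAIN] PC=0: NOP [depth=0]
Event 2 (EXEC): [MAIN] PC=1: INC 5 -> ACC=5 [depth=0]
Event 3 (EXEC): [MAIN] PC=2: NOP [depth=0]
Event 4 (EXEC): [MAIN] PC=3: INC 2 -> ACC=7 [depth=0]
Event 5 (INT 2): INT 2 arrives: push (MAIN, PC=4), enter IRQ2 at PC=0 (depth now 1) [depth=1]
Event 6 (EXEC): [IRQ2] PC=0: INC 3 -> ACC=10 [depth=1]
Event 7 (EXEC): [IRQ2] PC=1: DEC 1 -> ACC=9 [depth=1]
Event 8 (INT 0): INT 0 arrives: push (IRQ2, PC=2), enter IRQ0 at PC=0 (depth now 2) [depth=2]
Event 9 (EXEC): [IRQ0] PC=0: DEC 2 -> ACC=7 [depth=2]
Event 10 (EXEC): [IRQ0] PC=1: IRET -> resume IRQ2 at PC=2 (depth now 1) [depth=1]
Event 11 (EXEC): [IRQ2] PC=2: DEC 1 -> ACC=6 [depth=1]
Event 12 (EXEC): [IRQ2] PC=3: IRET -> resume MAIN at PC=4 (depth now 0) [depth=0]
Event 13 (EXEC): [MAIN] PC=4: DEC 3 -> ACC=3 [depth=0]
Event 14 (EXEC): [MAIN] PC=5: INC 4 -> ACC=7 [depth=0]
Event 15 (EXEC): [MAIN] PC=6: NOP [depth=0]
Event 16 (EXEC): [MAIN] PC=7: HALT [depth=0]
Max depth observed: 2

Answer: 2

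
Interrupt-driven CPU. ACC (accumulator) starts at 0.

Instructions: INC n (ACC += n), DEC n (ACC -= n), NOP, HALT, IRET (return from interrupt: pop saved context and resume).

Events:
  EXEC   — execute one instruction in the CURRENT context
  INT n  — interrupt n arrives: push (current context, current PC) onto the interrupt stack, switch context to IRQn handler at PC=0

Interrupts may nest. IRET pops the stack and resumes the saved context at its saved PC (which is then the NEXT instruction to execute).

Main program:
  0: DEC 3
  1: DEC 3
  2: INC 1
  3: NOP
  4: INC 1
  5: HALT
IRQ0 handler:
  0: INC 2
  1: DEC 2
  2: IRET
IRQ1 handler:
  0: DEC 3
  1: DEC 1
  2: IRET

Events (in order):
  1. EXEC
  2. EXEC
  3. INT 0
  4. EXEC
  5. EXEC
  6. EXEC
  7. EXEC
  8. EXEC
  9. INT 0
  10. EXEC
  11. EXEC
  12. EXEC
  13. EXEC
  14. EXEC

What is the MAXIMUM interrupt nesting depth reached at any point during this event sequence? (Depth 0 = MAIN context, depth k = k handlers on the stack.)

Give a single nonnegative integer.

Answer: 1

Derivation:
Event 1 (EXEC): [MAIN] PC=0: DEC 3 -> ACC=-3 [depth=0]
Event 2 (EXEC): [MAIN] PC=1: DEC 3 -> ACC=-6 [depth=0]
Event 3 (INT 0): INT 0 arrives: push (MAIN, PC=2), enter IRQ0 at PC=0 (depth now 1) [depth=1]
Event 4 (EXEC): [IRQ0] PC=0: INC 2 -> ACC=-4 [depth=1]
Event 5 (EXEC): [IRQ0] PC=1: DEC 2 -> ACC=-6 [depth=1]
Event 6 (EXEC): [IRQ0] PC=2: IRET -> resume MAIN at PC=2 (depth now 0) [depth=0]
Event 7 (EXEC): [MAIN] PC=2: INC 1 -> ACC=-5 [depth=0]
Event 8 (EXEC): [MAIN] PC=3: NOP [depth=0]
Event 9 (INT 0): INT 0 arrives: push (MAIN, PC=4), enter IRQ0 at PC=0 (depth now 1) [depth=1]
Event 10 (EXEC): [IRQ0] PC=0: INC 2 -> ACC=-3 [depth=1]
Event 11 (EXEC): [IRQ0] PC=1: DEC 2 -> ACC=-5 [depth=1]
Event 12 (EXEC): [IRQ0] PC=2: IRET -> resume MAIN at PC=4 (depth now 0) [depth=0]
Event 13 (EXEC): [MAIN] PC=4: INC 1 -> ACC=-4 [depth=0]
Event 14 (EXEC): [MAIN] PC=5: HALT [depth=0]
Max depth observed: 1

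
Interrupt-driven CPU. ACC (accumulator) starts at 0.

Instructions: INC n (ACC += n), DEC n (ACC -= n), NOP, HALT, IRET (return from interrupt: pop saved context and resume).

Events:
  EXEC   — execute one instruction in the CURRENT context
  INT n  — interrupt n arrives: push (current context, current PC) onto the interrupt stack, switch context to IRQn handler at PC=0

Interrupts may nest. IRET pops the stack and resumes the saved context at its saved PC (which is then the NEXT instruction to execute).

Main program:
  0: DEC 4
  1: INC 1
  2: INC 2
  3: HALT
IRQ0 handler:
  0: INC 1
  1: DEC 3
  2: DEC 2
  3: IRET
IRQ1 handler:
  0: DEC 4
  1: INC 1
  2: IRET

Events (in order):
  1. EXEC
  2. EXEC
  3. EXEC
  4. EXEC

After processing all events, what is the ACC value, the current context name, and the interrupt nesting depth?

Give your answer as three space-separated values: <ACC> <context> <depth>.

Answer: -1 MAIN 0

Derivation:
Event 1 (EXEC): [MAIN] PC=0: DEC 4 -> ACC=-4
Event 2 (EXEC): [MAIN] PC=1: INC 1 -> ACC=-3
Event 3 (EXEC): [MAIN] PC=2: INC 2 -> ACC=-1
Event 4 (EXEC): [MAIN] PC=3: HALT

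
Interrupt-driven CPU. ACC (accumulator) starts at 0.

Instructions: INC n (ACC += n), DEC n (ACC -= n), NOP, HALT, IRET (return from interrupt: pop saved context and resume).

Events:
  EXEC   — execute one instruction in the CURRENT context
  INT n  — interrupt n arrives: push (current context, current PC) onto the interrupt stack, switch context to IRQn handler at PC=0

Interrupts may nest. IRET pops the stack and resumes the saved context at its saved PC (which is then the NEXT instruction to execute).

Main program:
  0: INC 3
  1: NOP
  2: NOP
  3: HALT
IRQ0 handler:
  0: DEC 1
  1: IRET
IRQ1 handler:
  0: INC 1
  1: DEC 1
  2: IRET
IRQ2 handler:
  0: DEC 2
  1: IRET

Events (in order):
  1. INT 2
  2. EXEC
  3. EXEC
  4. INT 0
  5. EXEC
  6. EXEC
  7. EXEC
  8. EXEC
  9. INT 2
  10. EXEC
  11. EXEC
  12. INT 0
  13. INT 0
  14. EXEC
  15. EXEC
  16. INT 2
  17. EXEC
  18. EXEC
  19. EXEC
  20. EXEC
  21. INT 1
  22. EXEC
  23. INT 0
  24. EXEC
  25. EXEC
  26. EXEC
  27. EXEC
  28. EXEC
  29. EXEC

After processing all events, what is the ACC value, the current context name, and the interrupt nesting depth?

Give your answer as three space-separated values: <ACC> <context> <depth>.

Answer: -7 MAIN 0

Derivation:
Event 1 (INT 2): INT 2 arrives: push (MAIN, PC=0), enter IRQ2 at PC=0 (depth now 1)
Event 2 (EXEC): [IRQ2] PC=0: DEC 2 -> ACC=-2
Event 3 (EXEC): [IRQ2] PC=1: IRET -> resume MAIN at PC=0 (depth now 0)
Event 4 (INT 0): INT 0 arrives: push (MAIN, PC=0), enter IRQ0 at PC=0 (depth now 1)
Event 5 (EXEC): [IRQ0] PC=0: DEC 1 -> ACC=-3
Event 6 (EXEC): [IRQ0] PC=1: IRET -> resume MAIN at PC=0 (depth now 0)
Event 7 (EXEC): [MAIN] PC=0: INC 3 -> ACC=0
Event 8 (EXEC): [MAIN] PC=1: NOP
Event 9 (INT 2): INT 2 arrives: push (MAIN, PC=2), enter IRQ2 at PC=0 (depth now 1)
Event 10 (EXEC): [IRQ2] PC=0: DEC 2 -> ACC=-2
Event 11 (EXEC): [IRQ2] PC=1: IRET -> resume MAIN at PC=2 (depth now 0)
Event 12 (INT 0): INT 0 arrives: push (MAIN, PC=2), enter IRQ0 at PC=0 (depth now 1)
Event 13 (INT 0): INT 0 arrives: push (IRQ0, PC=0), enter IRQ0 at PC=0 (depth now 2)
Event 14 (EXEC): [IRQ0] PC=0: DEC 1 -> ACC=-3
Event 15 (EXEC): [IRQ0] PC=1: IRET -> resume IRQ0 at PC=0 (depth now 1)
Event 16 (INT 2): INT 2 arrives: push (IRQ0, PC=0), enter IRQ2 at PC=0 (depth now 2)
Event 17 (EXEC): [IRQ2] PC=0: DEC 2 -> ACC=-5
Event 18 (EXEC): [IRQ2] PC=1: IRET -> resume IRQ0 at PC=0 (depth now 1)
Event 19 (EXEC): [IRQ0] PC=0: DEC 1 -> ACC=-6
Event 20 (EXEC): [IRQ0] PC=1: IRET -> resume MAIN at PC=2 (depth now 0)
Event 21 (INT 1): INT 1 arrives: push (MAIN, PC=2), enter IRQ1 at PC=0 (depth now 1)
Event 22 (EXEC): [IRQ1] PC=0: INC 1 -> ACC=-5
Event 23 (INT 0): INT 0 arrives: push (IRQ1, PC=1), enter IRQ0 at PC=0 (depth now 2)
Event 24 (EXEC): [IRQ0] PC=0: DEC 1 -> ACC=-6
Event 25 (EXEC): [IRQ0] PC=1: IRET -> resume IRQ1 at PC=1 (depth now 1)
Event 26 (EXEC): [IRQ1] PC=1: DEC 1 -> ACC=-7
Event 27 (EXEC): [IRQ1] PC=2: IRET -> resume MAIN at PC=2 (depth now 0)
Event 28 (EXEC): [MAIN] PC=2: NOP
Event 29 (EXEC): [MAIN] PC=3: HALT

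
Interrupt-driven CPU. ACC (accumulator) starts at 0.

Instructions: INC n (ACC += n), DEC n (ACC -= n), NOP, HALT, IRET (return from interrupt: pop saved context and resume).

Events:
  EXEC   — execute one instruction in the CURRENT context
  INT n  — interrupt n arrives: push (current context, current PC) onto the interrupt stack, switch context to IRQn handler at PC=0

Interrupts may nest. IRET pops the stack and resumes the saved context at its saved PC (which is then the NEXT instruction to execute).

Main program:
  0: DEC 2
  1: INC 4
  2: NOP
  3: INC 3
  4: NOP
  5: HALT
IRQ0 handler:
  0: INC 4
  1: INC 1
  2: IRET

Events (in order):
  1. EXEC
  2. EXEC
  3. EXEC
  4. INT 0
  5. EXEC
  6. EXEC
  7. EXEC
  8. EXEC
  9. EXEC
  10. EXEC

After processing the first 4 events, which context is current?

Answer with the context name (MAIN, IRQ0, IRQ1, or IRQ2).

Answer: IRQ0

Derivation:
Event 1 (EXEC): [MAIN] PC=0: DEC 2 -> ACC=-2
Event 2 (EXEC): [MAIN] PC=1: INC 4 -> ACC=2
Event 3 (EXEC): [MAIN] PC=2: NOP
Event 4 (INT 0): INT 0 arrives: push (MAIN, PC=3), enter IRQ0 at PC=0 (depth now 1)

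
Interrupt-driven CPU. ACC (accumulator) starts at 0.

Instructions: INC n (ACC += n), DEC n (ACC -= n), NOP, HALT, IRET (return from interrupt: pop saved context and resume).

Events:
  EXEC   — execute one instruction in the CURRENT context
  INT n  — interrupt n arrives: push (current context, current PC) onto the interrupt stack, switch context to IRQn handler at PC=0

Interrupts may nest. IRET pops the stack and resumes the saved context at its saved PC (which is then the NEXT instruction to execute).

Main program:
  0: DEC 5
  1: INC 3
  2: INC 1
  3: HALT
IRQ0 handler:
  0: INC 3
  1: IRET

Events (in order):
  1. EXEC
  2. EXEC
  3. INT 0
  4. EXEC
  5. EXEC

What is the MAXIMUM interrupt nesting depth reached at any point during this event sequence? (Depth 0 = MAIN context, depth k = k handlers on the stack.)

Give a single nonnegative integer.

Event 1 (EXEC): [MAIN] PC=0: DEC 5 -> ACC=-5 [depth=0]
Event 2 (EXEC): [MAIN] PC=1: INC 3 -> ACC=-2 [depth=0]
Event 3 (INT 0): INT 0 arrives: push (MAIN, PC=2), enter IRQ0 at PC=0 (depth now 1) [depth=1]
Event 4 (EXEC): [IRQ0] PC=0: INC 3 -> ACC=1 [depth=1]
Event 5 (EXEC): [IRQ0] PC=1: IRET -> resume MAIN at PC=2 (depth now 0) [depth=0]
Max depth observed: 1

Answer: 1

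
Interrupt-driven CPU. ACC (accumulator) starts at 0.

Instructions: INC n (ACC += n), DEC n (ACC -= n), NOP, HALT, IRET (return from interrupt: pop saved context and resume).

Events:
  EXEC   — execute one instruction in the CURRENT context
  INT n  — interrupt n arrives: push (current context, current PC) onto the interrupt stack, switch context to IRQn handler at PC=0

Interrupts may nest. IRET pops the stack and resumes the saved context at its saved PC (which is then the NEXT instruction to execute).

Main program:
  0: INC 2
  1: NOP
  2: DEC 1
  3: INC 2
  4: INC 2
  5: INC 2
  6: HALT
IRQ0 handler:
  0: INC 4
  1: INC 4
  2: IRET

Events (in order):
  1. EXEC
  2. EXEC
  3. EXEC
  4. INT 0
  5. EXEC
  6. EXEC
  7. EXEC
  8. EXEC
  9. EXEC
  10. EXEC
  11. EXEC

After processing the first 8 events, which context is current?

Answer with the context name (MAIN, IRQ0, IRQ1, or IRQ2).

Answer: MAIN

Derivation:
Event 1 (EXEC): [MAIN] PC=0: INC 2 -> ACC=2
Event 2 (EXEC): [MAIN] PC=1: NOP
Event 3 (EXEC): [MAIN] PC=2: DEC 1 -> ACC=1
Event 4 (INT 0): INT 0 arrives: push (MAIN, PC=3), enter IRQ0 at PC=0 (depth now 1)
Event 5 (EXEC): [IRQ0] PC=0: INC 4 -> ACC=5
Event 6 (EXEC): [IRQ0] PC=1: INC 4 -> ACC=9
Event 7 (EXEC): [IRQ0] PC=2: IRET -> resume MAIN at PC=3 (depth now 0)
Event 8 (EXEC): [MAIN] PC=3: INC 2 -> ACC=11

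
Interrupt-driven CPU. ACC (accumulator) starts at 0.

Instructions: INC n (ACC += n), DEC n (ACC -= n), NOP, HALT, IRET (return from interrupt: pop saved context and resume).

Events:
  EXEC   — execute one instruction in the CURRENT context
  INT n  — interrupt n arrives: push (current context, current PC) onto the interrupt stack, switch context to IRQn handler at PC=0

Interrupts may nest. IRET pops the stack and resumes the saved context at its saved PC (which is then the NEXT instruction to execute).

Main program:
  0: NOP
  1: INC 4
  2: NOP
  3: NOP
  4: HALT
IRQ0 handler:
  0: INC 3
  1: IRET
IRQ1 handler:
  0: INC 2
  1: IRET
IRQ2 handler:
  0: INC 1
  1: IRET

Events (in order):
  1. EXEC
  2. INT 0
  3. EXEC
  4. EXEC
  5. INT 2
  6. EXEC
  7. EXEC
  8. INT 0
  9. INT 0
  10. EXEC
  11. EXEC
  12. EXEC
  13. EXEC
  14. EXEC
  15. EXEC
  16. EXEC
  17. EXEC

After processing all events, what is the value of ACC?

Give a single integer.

Event 1 (EXEC): [MAIN] PC=0: NOP
Event 2 (INT 0): INT 0 arrives: push (MAIN, PC=1), enter IRQ0 at PC=0 (depth now 1)
Event 3 (EXEC): [IRQ0] PC=0: INC 3 -> ACC=3
Event 4 (EXEC): [IRQ0] PC=1: IRET -> resume MAIN at PC=1 (depth now 0)
Event 5 (INT 2): INT 2 arrives: push (MAIN, PC=1), enter IRQ2 at PC=0 (depth now 1)
Event 6 (EXEC): [IRQ2] PC=0: INC 1 -> ACC=4
Event 7 (EXEC): [IRQ2] PC=1: IRET -> resume MAIN at PC=1 (depth now 0)
Event 8 (INT 0): INT 0 arrives: push (MAIN, PC=1), enter IRQ0 at PC=0 (depth now 1)
Event 9 (INT 0): INT 0 arrives: push (IRQ0, PC=0), enter IRQ0 at PC=0 (depth now 2)
Event 10 (EXEC): [IRQ0] PC=0: INC 3 -> ACC=7
Event 11 (EXEC): [IRQ0] PC=1: IRET -> resume IRQ0 at PC=0 (depth now 1)
Event 12 (EXEC): [IRQ0] PC=0: INC 3 -> ACC=10
Event 13 (EXEC): [IRQ0] PC=1: IRET -> resume MAIN at PC=1 (depth now 0)
Event 14 (EXEC): [MAIN] PC=1: INC 4 -> ACC=14
Event 15 (EXEC): [MAIN] PC=2: NOP
Event 16 (EXEC): [MAIN] PC=3: NOP
Event 17 (EXEC): [MAIN] PC=4: HALT

Answer: 14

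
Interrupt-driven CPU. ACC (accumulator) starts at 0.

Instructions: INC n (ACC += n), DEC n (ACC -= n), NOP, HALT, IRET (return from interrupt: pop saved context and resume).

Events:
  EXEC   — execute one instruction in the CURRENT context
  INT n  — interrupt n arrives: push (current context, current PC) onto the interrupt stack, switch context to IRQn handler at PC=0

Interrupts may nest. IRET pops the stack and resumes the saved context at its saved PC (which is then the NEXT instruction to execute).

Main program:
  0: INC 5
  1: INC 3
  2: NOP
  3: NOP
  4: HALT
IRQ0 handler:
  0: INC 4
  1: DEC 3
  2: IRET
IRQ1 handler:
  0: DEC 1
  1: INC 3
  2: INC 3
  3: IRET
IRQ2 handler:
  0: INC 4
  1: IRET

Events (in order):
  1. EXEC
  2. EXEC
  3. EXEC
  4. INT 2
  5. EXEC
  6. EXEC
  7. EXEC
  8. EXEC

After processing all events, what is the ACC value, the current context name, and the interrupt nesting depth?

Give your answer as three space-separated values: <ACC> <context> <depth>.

Event 1 (EXEC): [MAIN] PC=0: INC 5 -> ACC=5
Event 2 (EXEC): [MAIN] PC=1: INC 3 -> ACC=8
Event 3 (EXEC): [MAIN] PC=2: NOP
Event 4 (INT 2): INT 2 arrives: push (MAIN, PC=3), enter IRQ2 at PC=0 (depth now 1)
Event 5 (EXEC): [IRQ2] PC=0: INC 4 -> ACC=12
Event 6 (EXEC): [IRQ2] PC=1: IRET -> resume MAIN at PC=3 (depth now 0)
Event 7 (EXEC): [MAIN] PC=3: NOP
Event 8 (EXEC): [MAIN] PC=4: HALT

Answer: 12 MAIN 0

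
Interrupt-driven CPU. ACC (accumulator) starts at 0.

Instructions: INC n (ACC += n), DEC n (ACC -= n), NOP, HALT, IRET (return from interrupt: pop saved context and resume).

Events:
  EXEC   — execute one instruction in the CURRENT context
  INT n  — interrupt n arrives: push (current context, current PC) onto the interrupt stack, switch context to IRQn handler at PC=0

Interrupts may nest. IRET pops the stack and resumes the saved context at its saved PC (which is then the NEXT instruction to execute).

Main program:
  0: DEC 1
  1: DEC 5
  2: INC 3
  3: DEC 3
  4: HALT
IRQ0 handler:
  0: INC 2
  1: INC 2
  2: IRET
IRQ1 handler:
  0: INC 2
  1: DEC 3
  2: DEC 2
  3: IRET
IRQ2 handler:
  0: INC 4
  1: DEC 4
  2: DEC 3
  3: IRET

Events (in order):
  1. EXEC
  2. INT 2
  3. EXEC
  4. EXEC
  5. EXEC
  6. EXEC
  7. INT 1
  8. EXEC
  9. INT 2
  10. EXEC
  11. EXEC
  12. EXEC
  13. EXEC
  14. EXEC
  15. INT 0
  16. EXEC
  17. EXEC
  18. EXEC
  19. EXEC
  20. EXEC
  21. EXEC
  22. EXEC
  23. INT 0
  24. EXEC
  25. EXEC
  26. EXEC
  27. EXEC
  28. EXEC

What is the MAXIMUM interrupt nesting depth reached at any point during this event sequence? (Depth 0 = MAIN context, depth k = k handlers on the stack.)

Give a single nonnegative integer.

Event 1 (EXEC): [MAIN] PC=0: DEC 1 -> ACC=-1 [depth=0]
Event 2 (INT 2): INT 2 arrives: push (MAIN, PC=1), enter IRQ2 at PC=0 (depth now 1) [depth=1]
Event 3 (EXEC): [IRQ2] PC=0: INC 4 -> ACC=3 [depth=1]
Event 4 (EXEC): [IRQ2] PC=1: DEC 4 -> ACC=-1 [depth=1]
Event 5 (EXEC): [IRQ2] PC=2: DEC 3 -> ACC=-4 [depth=1]
Event 6 (EXEC): [IRQ2] PC=3: IRET -> resume MAIN at PC=1 (depth now 0) [depth=0]
Event 7 (INT 1): INT 1 arrives: push (MAIN, PC=1), enter IRQ1 at PC=0 (depth now 1) [depth=1]
Event 8 (EXEC): [IRQ1] PC=0: INC 2 -> ACC=-2 [depth=1]
Event 9 (INT 2): INT 2 arrives: push (IRQ1, PC=1), enter IRQ2 at PC=0 (depth now 2) [depth=2]
Event 10 (EXEC): [IRQ2] PC=0: INC 4 -> ACC=2 [depth=2]
Event 11 (EXEC): [IRQ2] PC=1: DEC 4 -> ACC=-2 [depth=2]
Event 12 (EXEC): [IRQ2] PC=2: DEC 3 -> ACC=-5 [depth=2]
Event 13 (EXEC): [IRQ2] PC=3: IRET -> resume IRQ1 at PC=1 (depth now 1) [depth=1]
Event 14 (EXEC): [IRQ1] PC=1: DEC 3 -> ACC=-8 [depth=1]
Event 15 (INT 0): INT 0 arrives: push (IRQ1, PC=2), enter IRQ0 at PC=0 (depth now 2) [depth=2]
Event 16 (EXEC): [IRQ0] PC=0: INC 2 -> ACC=-6 [depth=2]
Event 17 (EXEC): [IRQ0] PC=1: INC 2 -> ACC=-4 [depth=2]
Event 18 (EXEC): [IRQ0] PC=2: IRET -> resume IRQ1 at PC=2 (depth now 1) [depth=1]
Event 19 (EXEC): [IRQ1] PC=2: DEC 2 -> ACC=-6 [depth=1]
Event 20 (EXEC): [IRQ1] PC=3: IRET -> resume MAIN at PC=1 (depth now 0) [depth=0]
Event 21 (EXEC): [MAIN] PC=1: DEC 5 -> ACC=-11 [depth=0]
Event 22 (EXEC): [MAIN] PC=2: INC 3 -> ACC=-8 [depth=0]
Event 23 (INT 0): INT 0 arrives: push (MAIN, PC=3), enter IRQ0 at PC=0 (depth now 1) [depth=1]
Event 24 (EXEC): [IRQ0] PC=0: INC 2 -> ACC=-6 [depth=1]
Event 25 (EXEC): [IRQ0] PC=1: INC 2 -> ACC=-4 [depth=1]
Event 26 (EXEC): [IRQ0] PC=2: IRET -> resume MAIN at PC=3 (depth now 0) [depth=0]
Event 27 (EXEC): [MAIN] PC=3: DEC 3 -> ACC=-7 [depth=0]
Event 28 (EXEC): [MAIN] PC=4: HALT [depth=0]
Max depth observed: 2

Answer: 2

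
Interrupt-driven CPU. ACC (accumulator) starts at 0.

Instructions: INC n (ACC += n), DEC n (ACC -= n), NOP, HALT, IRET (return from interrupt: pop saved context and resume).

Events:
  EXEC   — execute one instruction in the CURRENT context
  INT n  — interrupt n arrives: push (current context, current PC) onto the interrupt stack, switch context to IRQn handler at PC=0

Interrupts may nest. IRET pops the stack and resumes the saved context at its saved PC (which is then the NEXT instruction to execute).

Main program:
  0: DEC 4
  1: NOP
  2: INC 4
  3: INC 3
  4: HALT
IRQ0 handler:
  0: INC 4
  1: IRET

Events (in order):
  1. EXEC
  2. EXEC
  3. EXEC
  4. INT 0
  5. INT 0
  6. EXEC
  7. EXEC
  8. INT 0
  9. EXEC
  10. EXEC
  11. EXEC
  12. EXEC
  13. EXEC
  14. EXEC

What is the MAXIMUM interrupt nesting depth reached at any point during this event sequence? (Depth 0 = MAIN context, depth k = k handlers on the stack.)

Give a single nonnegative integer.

Answer: 2

Derivation:
Event 1 (EXEC): [MAIN] PC=0: DEC 4 -> ACC=-4 [depth=0]
Event 2 (EXEC): [MAIN] PC=1: NOP [depth=0]
Event 3 (EXEC): [MAIN] PC=2: INC 4 -> ACC=0 [depth=0]
Event 4 (INT 0): INT 0 arrives: push (MAIN, PC=3), enter IRQ0 at PC=0 (depth now 1) [depth=1]
Event 5 (INT 0): INT 0 arrives: push (IRQ0, PC=0), enter IRQ0 at PC=0 (depth now 2) [depth=2]
Event 6 (EXEC): [IRQ0] PC=0: INC 4 -> ACC=4 [depth=2]
Event 7 (EXEC): [IRQ0] PC=1: IRET -> resume IRQ0 at PC=0 (depth now 1) [depth=1]
Event 8 (INT 0): INT 0 arrives: push (IRQ0, PC=0), enter IRQ0 at PC=0 (depth now 2) [depth=2]
Event 9 (EXEC): [IRQ0] PC=0: INC 4 -> ACC=8 [depth=2]
Event 10 (EXEC): [IRQ0] PC=1: IRET -> resume IRQ0 at PC=0 (depth now 1) [depth=1]
Event 11 (EXEC): [IRQ0] PC=0: INC 4 -> ACC=12 [depth=1]
Event 12 (EXEC): [IRQ0] PC=1: IRET -> resume MAIN at PC=3 (depth now 0) [depth=0]
Event 13 (EXEC): [MAIN] PC=3: INC 3 -> ACC=15 [depth=0]
Event 14 (EXEC): [MAIN] PC=4: HALT [depth=0]
Max depth observed: 2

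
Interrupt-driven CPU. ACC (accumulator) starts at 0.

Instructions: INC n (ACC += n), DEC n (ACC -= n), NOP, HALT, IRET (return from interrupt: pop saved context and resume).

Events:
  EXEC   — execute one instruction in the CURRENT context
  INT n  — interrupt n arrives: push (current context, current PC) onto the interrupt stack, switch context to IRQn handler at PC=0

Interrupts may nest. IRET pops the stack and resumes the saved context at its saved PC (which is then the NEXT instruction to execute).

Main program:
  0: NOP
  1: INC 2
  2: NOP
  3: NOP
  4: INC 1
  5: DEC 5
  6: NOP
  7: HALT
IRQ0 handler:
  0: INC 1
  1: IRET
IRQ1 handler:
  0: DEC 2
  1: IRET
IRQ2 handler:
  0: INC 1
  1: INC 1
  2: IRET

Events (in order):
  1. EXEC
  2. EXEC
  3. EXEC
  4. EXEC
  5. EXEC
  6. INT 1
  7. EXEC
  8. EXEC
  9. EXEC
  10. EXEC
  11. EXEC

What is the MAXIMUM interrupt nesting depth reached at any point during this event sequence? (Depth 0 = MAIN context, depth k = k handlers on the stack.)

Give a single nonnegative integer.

Answer: 1

Derivation:
Event 1 (EXEC): [MAIN] PC=0: NOP [depth=0]
Event 2 (EXEC): [MAIN] PC=1: INC 2 -> ACC=2 [depth=0]
Event 3 (EXEC): [MAIN] PC=2: NOP [depth=0]
Event 4 (EXEC): [MAIN] PC=3: NOP [depth=0]
Event 5 (EXEC): [MAIN] PC=4: INC 1 -> ACC=3 [depth=0]
Event 6 (INT 1): INT 1 arrives: push (MAIN, PC=5), enter IRQ1 at PC=0 (depth now 1) [depth=1]
Event 7 (EXEC): [IRQ1] PC=0: DEC 2 -> ACC=1 [depth=1]
Event 8 (EXEC): [IRQ1] PC=1: IRET -> resume MAIN at PC=5 (depth now 0) [depth=0]
Event 9 (EXEC): [MAIN] PC=5: DEC 5 -> ACC=-4 [depth=0]
Event 10 (EXEC): [MAIN] PC=6: NOP [depth=0]
Event 11 (EXEC): [MAIN] PC=7: HALT [depth=0]
Max depth observed: 1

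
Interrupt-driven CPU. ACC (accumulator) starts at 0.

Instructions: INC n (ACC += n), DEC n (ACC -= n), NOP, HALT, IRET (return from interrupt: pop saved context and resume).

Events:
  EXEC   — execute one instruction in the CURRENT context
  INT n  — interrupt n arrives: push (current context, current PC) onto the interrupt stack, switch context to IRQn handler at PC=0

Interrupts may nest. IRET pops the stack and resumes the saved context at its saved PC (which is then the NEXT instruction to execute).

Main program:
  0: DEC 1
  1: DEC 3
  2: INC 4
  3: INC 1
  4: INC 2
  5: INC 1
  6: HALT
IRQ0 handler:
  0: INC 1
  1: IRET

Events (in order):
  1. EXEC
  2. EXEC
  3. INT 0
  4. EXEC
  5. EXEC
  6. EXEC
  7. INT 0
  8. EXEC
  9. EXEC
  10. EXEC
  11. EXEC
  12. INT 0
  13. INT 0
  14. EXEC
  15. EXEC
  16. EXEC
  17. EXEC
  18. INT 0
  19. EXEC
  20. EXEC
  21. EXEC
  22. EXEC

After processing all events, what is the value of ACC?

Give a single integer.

Event 1 (EXEC): [MAIN] PC=0: DEC 1 -> ACC=-1
Event 2 (EXEC): [MAIN] PC=1: DEC 3 -> ACC=-4
Event 3 (INT 0): INT 0 arrives: push (MAIN, PC=2), enter IRQ0 at PC=0 (depth now 1)
Event 4 (EXEC): [IRQ0] PC=0: INC 1 -> ACC=-3
Event 5 (EXEC): [IRQ0] PC=1: IRET -> resume MAIN at PC=2 (depth now 0)
Event 6 (EXEC): [MAIN] PC=2: INC 4 -> ACC=1
Event 7 (INT 0): INT 0 arrives: push (MAIN, PC=3), enter IRQ0 at PC=0 (depth now 1)
Event 8 (EXEC): [IRQ0] PC=0: INC 1 -> ACC=2
Event 9 (EXEC): [IRQ0] PC=1: IRET -> resume MAIN at PC=3 (depth now 0)
Event 10 (EXEC): [MAIN] PC=3: INC 1 -> ACC=3
Event 11 (EXEC): [MAIN] PC=4: INC 2 -> ACC=5
Event 12 (INT 0): INT 0 arrives: push (MAIN, PC=5), enter IRQ0 at PC=0 (depth now 1)
Event 13 (INT 0): INT 0 arrives: push (IRQ0, PC=0), enter IRQ0 at PC=0 (depth now 2)
Event 14 (EXEC): [IRQ0] PC=0: INC 1 -> ACC=6
Event 15 (EXEC): [IRQ0] PC=1: IRET -> resume IRQ0 at PC=0 (depth now 1)
Event 16 (EXEC): [IRQ0] PC=0: INC 1 -> ACC=7
Event 17 (EXEC): [IRQ0] PC=1: IRET -> resume MAIN at PC=5 (depth now 0)
Event 18 (INT 0): INT 0 arrives: push (MAIN, PC=5), enter IRQ0 at PC=0 (depth now 1)
Event 19 (EXEC): [IRQ0] PC=0: INC 1 -> ACC=8
Event 20 (EXEC): [IRQ0] PC=1: IRET -> resume MAIN at PC=5 (depth now 0)
Event 21 (EXEC): [MAIN] PC=5: INC 1 -> ACC=9
Event 22 (EXEC): [MAIN] PC=6: HALT

Answer: 9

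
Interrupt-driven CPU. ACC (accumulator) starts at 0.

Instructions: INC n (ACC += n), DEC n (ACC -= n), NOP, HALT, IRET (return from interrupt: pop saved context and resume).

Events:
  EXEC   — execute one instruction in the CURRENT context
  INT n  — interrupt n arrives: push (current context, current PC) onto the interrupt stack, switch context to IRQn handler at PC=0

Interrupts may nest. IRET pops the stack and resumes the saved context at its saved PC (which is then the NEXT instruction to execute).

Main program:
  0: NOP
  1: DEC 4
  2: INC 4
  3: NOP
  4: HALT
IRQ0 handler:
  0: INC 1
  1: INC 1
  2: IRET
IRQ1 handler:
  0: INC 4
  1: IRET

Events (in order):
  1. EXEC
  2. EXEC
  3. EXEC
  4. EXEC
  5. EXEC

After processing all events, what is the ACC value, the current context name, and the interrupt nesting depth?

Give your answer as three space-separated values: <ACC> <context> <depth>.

Answer: 0 MAIN 0

Derivation:
Event 1 (EXEC): [MAIN] PC=0: NOP
Event 2 (EXEC): [MAIN] PC=1: DEC 4 -> ACC=-4
Event 3 (EXEC): [MAIN] PC=2: INC 4 -> ACC=0
Event 4 (EXEC): [MAIN] PC=3: NOP
Event 5 (EXEC): [MAIN] PC=4: HALT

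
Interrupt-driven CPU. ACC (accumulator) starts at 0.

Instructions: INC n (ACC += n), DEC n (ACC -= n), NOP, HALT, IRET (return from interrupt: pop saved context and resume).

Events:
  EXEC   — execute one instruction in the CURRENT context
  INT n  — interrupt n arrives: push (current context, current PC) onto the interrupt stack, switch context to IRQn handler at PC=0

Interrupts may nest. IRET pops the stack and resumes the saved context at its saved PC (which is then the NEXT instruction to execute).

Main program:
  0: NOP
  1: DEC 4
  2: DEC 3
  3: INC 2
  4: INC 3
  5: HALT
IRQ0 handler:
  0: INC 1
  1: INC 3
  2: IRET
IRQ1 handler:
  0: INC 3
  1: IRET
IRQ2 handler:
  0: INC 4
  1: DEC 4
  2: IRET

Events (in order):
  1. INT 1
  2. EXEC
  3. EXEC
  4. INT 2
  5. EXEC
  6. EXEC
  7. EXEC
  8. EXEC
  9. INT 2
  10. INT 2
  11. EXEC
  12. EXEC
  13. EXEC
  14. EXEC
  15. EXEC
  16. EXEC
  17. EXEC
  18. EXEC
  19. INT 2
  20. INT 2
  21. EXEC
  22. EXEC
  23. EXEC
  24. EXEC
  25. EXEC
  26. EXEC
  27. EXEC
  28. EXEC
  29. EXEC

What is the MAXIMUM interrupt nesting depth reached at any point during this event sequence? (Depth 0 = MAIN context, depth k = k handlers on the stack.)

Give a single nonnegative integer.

Answer: 2

Derivation:
Event 1 (INT 1): INT 1 arrives: push (MAIN, PC=0), enter IRQ1 at PC=0 (depth now 1) [depth=1]
Event 2 (EXEC): [IRQ1] PC=0: INC 3 -> ACC=3 [depth=1]
Event 3 (EXEC): [IRQ1] PC=1: IRET -> resume MAIN at PC=0 (depth now 0) [depth=0]
Event 4 (INT 2): INT 2 arrives: push (MAIN, PC=0), enter IRQ2 at PC=0 (depth now 1) [depth=1]
Event 5 (EXEC): [IRQ2] PC=0: INC 4 -> ACC=7 [depth=1]
Event 6 (EXEC): [IRQ2] PC=1: DEC 4 -> ACC=3 [depth=1]
Event 7 (EXEC): [IRQ2] PC=2: IRET -> resume MAIN at PC=0 (depth now 0) [depth=0]
Event 8 (EXEC): [MAIN] PC=0: NOP [depth=0]
Event 9 (INT 2): INT 2 arrives: push (MAIN, PC=1), enter IRQ2 at PC=0 (depth now 1) [depth=1]
Event 10 (INT 2): INT 2 arrives: push (IRQ2, PC=0), enter IRQ2 at PC=0 (depth now 2) [depth=2]
Event 11 (EXEC): [IRQ2] PC=0: INC 4 -> ACC=7 [depth=2]
Event 12 (EXEC): [IRQ2] PC=1: DEC 4 -> ACC=3 [depth=2]
Event 13 (EXEC): [IRQ2] PC=2: IRET -> resume IRQ2 at PC=0 (depth now 1) [depth=1]
Event 14 (EXEC): [IRQ2] PC=0: INC 4 -> ACC=7 [depth=1]
Event 15 (EXEC): [IRQ2] PC=1: DEC 4 -> ACC=3 [depth=1]
Event 16 (EXEC): [IRQ2] PC=2: IRET -> resume MAIN at PC=1 (depth now 0) [depth=0]
Event 17 (EXEC): [MAIN] PC=1: DEC 4 -> ACC=-1 [depth=0]
Event 18 (EXEC): [MAIN] PC=2: DEC 3 -> ACC=-4 [depth=0]
Event 19 (INT 2): INT 2 arrives: push (MAIN, PC=3), enter IRQ2 at PC=0 (depth now 1) [depth=1]
Event 20 (INT 2): INT 2 arrives: push (IRQ2, PC=0), enter IRQ2 at PC=0 (depth now 2) [depth=2]
Event 21 (EXEC): [IRQ2] PC=0: INC 4 -> ACC=0 [depth=2]
Event 22 (EXEC): [IRQ2] PC=1: DEC 4 -> ACC=-4 [depth=2]
Event 23 (EXEC): [IRQ2] PC=2: IRET -> resume IRQ2 at PC=0 (depth now 1) [depth=1]
Event 24 (EXEC): [IRQ2] PC=0: INC 4 -> ACC=0 [depth=1]
Event 25 (EXEC): [IRQ2] PC=1: DEC 4 -> ACC=-4 [depth=1]
Event 26 (EXEC): [IRQ2] PC=2: IRET -> resume MAIN at PC=3 (depth now 0) [depth=0]
Event 27 (EXEC): [MAIN] PC=3: INC 2 -> ACC=-2 [depth=0]
Event 28 (EXEC): [MAIN] PC=4: INC 3 -> ACC=1 [depth=0]
Event 29 (EXEC): [MAIN] PC=5: HALT [depth=0]
Max depth observed: 2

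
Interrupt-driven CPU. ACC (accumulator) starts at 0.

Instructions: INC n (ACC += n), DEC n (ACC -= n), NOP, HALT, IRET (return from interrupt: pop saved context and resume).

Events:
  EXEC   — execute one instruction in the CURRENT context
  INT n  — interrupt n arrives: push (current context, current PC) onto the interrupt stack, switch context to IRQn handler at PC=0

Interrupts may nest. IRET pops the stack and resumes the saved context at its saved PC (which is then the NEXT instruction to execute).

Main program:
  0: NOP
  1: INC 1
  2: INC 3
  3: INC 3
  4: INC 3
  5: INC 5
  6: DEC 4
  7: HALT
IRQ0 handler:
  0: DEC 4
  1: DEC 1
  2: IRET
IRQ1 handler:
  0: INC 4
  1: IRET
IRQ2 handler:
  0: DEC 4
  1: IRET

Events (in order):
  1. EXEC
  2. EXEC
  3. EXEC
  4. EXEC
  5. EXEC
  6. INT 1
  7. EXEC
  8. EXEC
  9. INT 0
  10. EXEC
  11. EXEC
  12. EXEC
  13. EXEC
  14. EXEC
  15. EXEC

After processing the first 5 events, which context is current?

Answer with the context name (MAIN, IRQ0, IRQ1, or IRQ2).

Answer: MAIN

Derivation:
Event 1 (EXEC): [MAIN] PC=0: NOP
Event 2 (EXEC): [MAIN] PC=1: INC 1 -> ACC=1
Event 3 (EXEC): [MAIN] PC=2: INC 3 -> ACC=4
Event 4 (EXEC): [MAIN] PC=3: INC 3 -> ACC=7
Event 5 (EXEC): [MAIN] PC=4: INC 3 -> ACC=10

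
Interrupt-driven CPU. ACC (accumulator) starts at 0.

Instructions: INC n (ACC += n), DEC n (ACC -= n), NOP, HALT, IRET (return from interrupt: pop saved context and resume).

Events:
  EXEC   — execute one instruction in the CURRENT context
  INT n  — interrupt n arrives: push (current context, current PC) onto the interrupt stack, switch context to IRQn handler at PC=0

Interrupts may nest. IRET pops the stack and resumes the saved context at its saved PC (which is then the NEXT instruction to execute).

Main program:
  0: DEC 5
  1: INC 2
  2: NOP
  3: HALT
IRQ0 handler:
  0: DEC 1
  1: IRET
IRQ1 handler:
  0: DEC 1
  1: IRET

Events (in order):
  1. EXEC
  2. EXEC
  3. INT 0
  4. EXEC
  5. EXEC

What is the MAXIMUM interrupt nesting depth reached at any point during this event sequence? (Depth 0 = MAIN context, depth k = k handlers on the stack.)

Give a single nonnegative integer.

Answer: 1

Derivation:
Event 1 (EXEC): [MAIN] PC=0: DEC 5 -> ACC=-5 [depth=0]
Event 2 (EXEC): [MAIN] PC=1: INC 2 -> ACC=-3 [depth=0]
Event 3 (INT 0): INT 0 arrives: push (MAIN, PC=2), enter IRQ0 at PC=0 (depth now 1) [depth=1]
Event 4 (EXEC): [IRQ0] PC=0: DEC 1 -> ACC=-4 [depth=1]
Event 5 (EXEC): [IRQ0] PC=1: IRET -> resume MAIN at PC=2 (depth now 0) [depth=0]
Max depth observed: 1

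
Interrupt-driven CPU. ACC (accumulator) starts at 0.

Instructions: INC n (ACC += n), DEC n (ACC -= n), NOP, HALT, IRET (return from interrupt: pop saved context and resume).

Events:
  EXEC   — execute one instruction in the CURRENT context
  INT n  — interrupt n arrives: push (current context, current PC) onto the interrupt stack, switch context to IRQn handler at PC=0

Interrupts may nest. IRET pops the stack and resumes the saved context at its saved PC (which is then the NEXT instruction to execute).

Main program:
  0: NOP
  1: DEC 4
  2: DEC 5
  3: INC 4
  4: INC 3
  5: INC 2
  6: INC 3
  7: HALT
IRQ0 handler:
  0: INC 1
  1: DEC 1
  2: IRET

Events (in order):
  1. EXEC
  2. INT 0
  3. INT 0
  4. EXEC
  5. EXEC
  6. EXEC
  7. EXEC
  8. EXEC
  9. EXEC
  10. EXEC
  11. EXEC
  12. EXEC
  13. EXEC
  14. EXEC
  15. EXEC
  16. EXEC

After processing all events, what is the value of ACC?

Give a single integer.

Event 1 (EXEC): [MAIN] PC=0: NOP
Event 2 (INT 0): INT 0 arrives: push (MAIN, PC=1), enter IRQ0 at PC=0 (depth now 1)
Event 3 (INT 0): INT 0 arrives: push (IRQ0, PC=0), enter IRQ0 at PC=0 (depth now 2)
Event 4 (EXEC): [IRQ0] PC=0: INC 1 -> ACC=1
Event 5 (EXEC): [IRQ0] PC=1: DEC 1 -> ACC=0
Event 6 (EXEC): [IRQ0] PC=2: IRET -> resume IRQ0 at PC=0 (depth now 1)
Event 7 (EXEC): [IRQ0] PC=0: INC 1 -> ACC=1
Event 8 (EXEC): [IRQ0] PC=1: DEC 1 -> ACC=0
Event 9 (EXEC): [IRQ0] PC=2: IRET -> resume MAIN at PC=1 (depth now 0)
Event 10 (EXEC): [MAIN] PC=1: DEC 4 -> ACC=-4
Event 11 (EXEC): [MAIN] PC=2: DEC 5 -> ACC=-9
Event 12 (EXEC): [MAIN] PC=3: INC 4 -> ACC=-5
Event 13 (EXEC): [MAIN] PC=4: INC 3 -> ACC=-2
Event 14 (EXEC): [MAIN] PC=5: INC 2 -> ACC=0
Event 15 (EXEC): [MAIN] PC=6: INC 3 -> ACC=3
Event 16 (EXEC): [MAIN] PC=7: HALT

Answer: 3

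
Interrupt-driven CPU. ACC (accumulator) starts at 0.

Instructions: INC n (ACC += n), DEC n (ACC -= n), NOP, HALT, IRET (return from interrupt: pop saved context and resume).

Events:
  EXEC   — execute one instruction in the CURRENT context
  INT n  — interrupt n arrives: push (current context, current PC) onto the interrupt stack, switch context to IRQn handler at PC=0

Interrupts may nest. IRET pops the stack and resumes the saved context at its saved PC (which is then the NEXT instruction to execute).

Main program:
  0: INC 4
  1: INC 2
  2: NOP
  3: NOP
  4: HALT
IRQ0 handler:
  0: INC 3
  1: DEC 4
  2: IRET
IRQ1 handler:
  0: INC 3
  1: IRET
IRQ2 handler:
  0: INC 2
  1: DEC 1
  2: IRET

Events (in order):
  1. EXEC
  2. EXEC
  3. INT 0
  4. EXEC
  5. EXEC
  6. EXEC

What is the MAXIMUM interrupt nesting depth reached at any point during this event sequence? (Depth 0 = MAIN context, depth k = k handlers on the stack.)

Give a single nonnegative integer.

Event 1 (EXEC): [MAIN] PC=0: INC 4 -> ACC=4 [depth=0]
Event 2 (EXEC): [MAIN] PC=1: INC 2 -> ACC=6 [depth=0]
Event 3 (INT 0): INT 0 arrives: push (MAIN, PC=2), enter IRQ0 at PC=0 (depth now 1) [depth=1]
Event 4 (EXEC): [IRQ0] PC=0: INC 3 -> ACC=9 [depth=1]
Event 5 (EXEC): [IRQ0] PC=1: DEC 4 -> ACC=5 [depth=1]
Event 6 (EXEC): [IRQ0] PC=2: IRET -> resume MAIN at PC=2 (depth now 0) [depth=0]
Max depth observed: 1

Answer: 1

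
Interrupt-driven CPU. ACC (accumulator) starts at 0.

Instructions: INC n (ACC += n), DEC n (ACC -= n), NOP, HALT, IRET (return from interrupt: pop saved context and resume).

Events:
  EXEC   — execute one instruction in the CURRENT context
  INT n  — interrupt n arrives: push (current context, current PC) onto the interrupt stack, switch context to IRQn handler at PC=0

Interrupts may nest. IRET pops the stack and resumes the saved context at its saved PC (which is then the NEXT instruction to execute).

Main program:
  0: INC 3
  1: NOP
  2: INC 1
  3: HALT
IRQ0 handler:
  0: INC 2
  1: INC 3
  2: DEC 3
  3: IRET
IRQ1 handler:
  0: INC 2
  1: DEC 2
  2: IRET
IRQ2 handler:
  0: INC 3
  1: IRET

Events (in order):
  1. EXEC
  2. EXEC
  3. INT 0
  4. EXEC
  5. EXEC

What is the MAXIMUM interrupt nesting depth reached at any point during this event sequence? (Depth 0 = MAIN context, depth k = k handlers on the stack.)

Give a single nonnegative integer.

Event 1 (EXEC): [MAIN] PC=0: INC 3 -> ACC=3 [depth=0]
Event 2 (EXEC): [MAIN] PC=1: NOP [depth=0]
Event 3 (INT 0): INT 0 arrives: push (MAIN, PC=2), enter IRQ0 at PC=0 (depth now 1) [depth=1]
Event 4 (EXEC): [IRQ0] PC=0: INC 2 -> ACC=5 [depth=1]
Event 5 (EXEC): [IRQ0] PC=1: INC 3 -> ACC=8 [depth=1]
Max depth observed: 1

Answer: 1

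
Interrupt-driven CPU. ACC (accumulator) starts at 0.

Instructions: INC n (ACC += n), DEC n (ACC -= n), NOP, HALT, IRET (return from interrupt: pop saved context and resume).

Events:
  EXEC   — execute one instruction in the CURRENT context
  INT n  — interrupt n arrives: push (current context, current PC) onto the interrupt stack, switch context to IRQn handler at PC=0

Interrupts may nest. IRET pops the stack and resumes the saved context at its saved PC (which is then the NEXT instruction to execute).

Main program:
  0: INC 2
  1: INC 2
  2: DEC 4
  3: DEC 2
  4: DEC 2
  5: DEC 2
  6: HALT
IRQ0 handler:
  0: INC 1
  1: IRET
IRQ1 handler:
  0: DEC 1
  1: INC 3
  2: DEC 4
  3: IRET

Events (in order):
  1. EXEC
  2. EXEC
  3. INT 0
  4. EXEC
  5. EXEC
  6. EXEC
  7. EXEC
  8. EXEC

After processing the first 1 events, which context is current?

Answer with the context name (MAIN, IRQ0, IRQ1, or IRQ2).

Answer: MAIN

Derivation:
Event 1 (EXEC): [MAIN] PC=0: INC 2 -> ACC=2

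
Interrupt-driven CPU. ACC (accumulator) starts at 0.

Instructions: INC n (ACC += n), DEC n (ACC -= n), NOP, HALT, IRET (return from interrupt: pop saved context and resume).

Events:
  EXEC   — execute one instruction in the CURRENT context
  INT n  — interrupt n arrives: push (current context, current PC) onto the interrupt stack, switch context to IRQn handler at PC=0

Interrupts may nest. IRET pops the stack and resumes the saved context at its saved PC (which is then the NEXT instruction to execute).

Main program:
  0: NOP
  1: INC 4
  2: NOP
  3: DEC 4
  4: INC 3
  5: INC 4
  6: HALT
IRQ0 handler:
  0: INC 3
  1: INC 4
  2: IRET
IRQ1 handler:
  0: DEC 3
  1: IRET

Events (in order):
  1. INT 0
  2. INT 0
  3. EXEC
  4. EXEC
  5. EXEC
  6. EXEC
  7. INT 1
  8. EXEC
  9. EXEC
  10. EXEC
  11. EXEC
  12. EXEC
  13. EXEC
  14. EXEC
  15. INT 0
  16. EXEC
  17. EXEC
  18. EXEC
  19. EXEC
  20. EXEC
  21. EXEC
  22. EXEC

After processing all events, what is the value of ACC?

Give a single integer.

Answer: 25

Derivation:
Event 1 (INT 0): INT 0 arrives: push (MAIN, PC=0), enter IRQ0 at PC=0 (depth now 1)
Event 2 (INT 0): INT 0 arrives: push (IRQ0, PC=0), enter IRQ0 at PC=0 (depth now 2)
Event 3 (EXEC): [IRQ0] PC=0: INC 3 -> ACC=3
Event 4 (EXEC): [IRQ0] PC=1: INC 4 -> ACC=7
Event 5 (EXEC): [IRQ0] PC=2: IRET -> resume IRQ0 at PC=0 (depth now 1)
Event 6 (EXEC): [IRQ0] PC=0: INC 3 -> ACC=10
Event 7 (INT 1): INT 1 arrives: push (IRQ0, PC=1), enter IRQ1 at PC=0 (depth now 2)
Event 8 (EXEC): [IRQ1] PC=0: DEC 3 -> ACC=7
Event 9 (EXEC): [IRQ1] PC=1: IRET -> resume IRQ0 at PC=1 (depth now 1)
Event 10 (EXEC): [IRQ0] PC=1: INC 4 -> ACC=11
Event 11 (EXEC): [IRQ0] PC=2: IRET -> resume MAIN at PC=0 (depth now 0)
Event 12 (EXEC): [MAIN] PC=0: NOP
Event 13 (EXEC): [MAIN] PC=1: INC 4 -> ACC=15
Event 14 (EXEC): [MAIN] PC=2: NOP
Event 15 (INT 0): INT 0 arrives: push (MAIN, PC=3), enter IRQ0 at PC=0 (depth now 1)
Event 16 (EXEC): [IRQ0] PC=0: INC 3 -> ACC=18
Event 17 (EXEC): [IRQ0] PC=1: INC 4 -> ACC=22
Event 18 (EXEC): [IRQ0] PC=2: IRET -> resume MAIN at PC=3 (depth now 0)
Event 19 (EXEC): [MAIN] PC=3: DEC 4 -> ACC=18
Event 20 (EXEC): [MAIN] PC=4: INC 3 -> ACC=21
Event 21 (EXEC): [MAIN] PC=5: INC 4 -> ACC=25
Event 22 (EXEC): [MAIN] PC=6: HALT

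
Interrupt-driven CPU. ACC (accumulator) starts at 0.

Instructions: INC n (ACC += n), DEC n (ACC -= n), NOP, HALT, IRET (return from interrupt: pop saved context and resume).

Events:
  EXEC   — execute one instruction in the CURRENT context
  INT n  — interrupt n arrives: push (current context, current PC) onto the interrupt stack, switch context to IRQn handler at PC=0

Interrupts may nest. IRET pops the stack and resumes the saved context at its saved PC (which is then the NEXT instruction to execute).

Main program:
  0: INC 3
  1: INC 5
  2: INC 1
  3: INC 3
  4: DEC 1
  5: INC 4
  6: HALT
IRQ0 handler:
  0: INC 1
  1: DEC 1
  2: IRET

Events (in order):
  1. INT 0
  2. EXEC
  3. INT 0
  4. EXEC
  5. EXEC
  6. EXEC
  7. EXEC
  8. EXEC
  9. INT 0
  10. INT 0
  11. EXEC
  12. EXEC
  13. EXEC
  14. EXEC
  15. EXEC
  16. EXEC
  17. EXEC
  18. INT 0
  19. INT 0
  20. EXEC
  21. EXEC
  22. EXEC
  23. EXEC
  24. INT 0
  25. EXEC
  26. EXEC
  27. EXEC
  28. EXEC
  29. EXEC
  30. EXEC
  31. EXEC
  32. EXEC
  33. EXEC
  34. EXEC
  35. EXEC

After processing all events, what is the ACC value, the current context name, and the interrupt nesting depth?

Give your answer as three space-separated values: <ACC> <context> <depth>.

Event 1 (INT 0): INT 0 arrives: push (MAIN, PC=0), enter IRQ0 at PC=0 (depth now 1)
Event 2 (EXEC): [IRQ0] PC=0: INC 1 -> ACC=1
Event 3 (INT 0): INT 0 arrives: push (IRQ0, PC=1), enter IRQ0 at PC=0 (depth now 2)
Event 4 (EXEC): [IRQ0] PC=0: INC 1 -> ACC=2
Event 5 (EXEC): [IRQ0] PC=1: DEC 1 -> ACC=1
Event 6 (EXEC): [IRQ0] PC=2: IRET -> resume IRQ0 at PC=1 (depth now 1)
Event 7 (EXEC): [IRQ0] PC=1: DEC 1 -> ACC=0
Event 8 (EXEC): [IRQ0] PC=2: IRET -> resume MAIN at PC=0 (depth now 0)
Event 9 (INT 0): INT 0 arrives: push (MAIN, PC=0), enter IRQ0 at PC=0 (depth now 1)
Event 10 (INT 0): INT 0 arrives: push (IRQ0, PC=0), enter IRQ0 at PC=0 (depth now 2)
Event 11 (EXEC): [IRQ0] PC=0: INC 1 -> ACC=1
Event 12 (EXEC): [IRQ0] PC=1: DEC 1 -> ACC=0
Event 13 (EXEC): [IRQ0] PC=2: IRET -> resume IRQ0 at PC=0 (depth now 1)
Event 14 (EXEC): [IRQ0] PC=0: INC 1 -> ACC=1
Event 15 (EXEC): [IRQ0] PC=1: DEC 1 -> ACC=0
Event 16 (EXEC): [IRQ0] PC=2: IRET -> resume MAIN at PC=0 (depth now 0)
Event 17 (EXEC): [MAIN] PC=0: INC 3 -> ACC=3
Event 18 (INT 0): INT 0 arrives: push (MAIN, PC=1), enter IRQ0 at PC=0 (depth now 1)
Event 19 (INT 0): INT 0 arrives: push (IRQ0, PC=0), enter IRQ0 at PC=0 (depth now 2)
Event 20 (EXEC): [IRQ0] PC=0: INC 1 -> ACC=4
Event 21 (EXEC): [IRQ0] PC=1: DEC 1 -> ACC=3
Event 22 (EXEC): [IRQ0] PC=2: IRET -> resume IRQ0 at PC=0 (depth now 1)
Event 23 (EXEC): [IRQ0] PC=0: INC 1 -> ACC=4
Event 24 (INT 0): INT 0 arrives: push (IRQ0, PC=1), enter IRQ0 at PC=0 (depth now 2)
Event 25 (EXEC): [IRQ0] PC=0: INC 1 -> ACC=5
Event 26 (EXEC): [IRQ0] PC=1: DEC 1 -> ACC=4
Event 27 (EXEC): [IRQ0] PC=2: IRET -> resume IRQ0 at PC=1 (depth now 1)
Event 28 (EXEC): [IRQ0] PC=1: DEC 1 -> ACC=3
Event 29 (EXEC): [IRQ0] PC=2: IRET -> resume MAIN at PC=1 (depth now 0)
Event 30 (EXEC): [MAIN] PC=1: INC 5 -> ACC=8
Event 31 (EXEC): [MAIN] PC=2: INC 1 -> ACC=9
Event 32 (EXEC): [MAIN] PC=3: INC 3 -> ACC=12
Event 33 (EXEC): [MAIN] PC=4: DEC 1 -> ACC=11
Event 34 (EXEC): [MAIN] PC=5: INC 4 -> ACC=15
Event 35 (EXEC): [MAIN] PC=6: HALT

Answer: 15 MAIN 0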